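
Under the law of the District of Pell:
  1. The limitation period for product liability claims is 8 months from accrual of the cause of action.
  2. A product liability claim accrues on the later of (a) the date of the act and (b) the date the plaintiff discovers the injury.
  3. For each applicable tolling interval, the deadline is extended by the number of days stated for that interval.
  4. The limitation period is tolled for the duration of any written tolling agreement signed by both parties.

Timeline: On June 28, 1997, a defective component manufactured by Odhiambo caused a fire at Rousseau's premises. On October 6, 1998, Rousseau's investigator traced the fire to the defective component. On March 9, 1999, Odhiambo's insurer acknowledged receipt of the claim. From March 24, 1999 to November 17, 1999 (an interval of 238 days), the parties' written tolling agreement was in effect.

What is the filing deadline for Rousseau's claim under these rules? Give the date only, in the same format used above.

January 30, 2000

The claim accrued on October 6, 1998 — the later of the June 28, 1997 act and the October 6, 1998 discovery.
8 months from October 6, 1998 is June 6, 1999.
Because the written tolling agreement ran from March 24, 1999 to November 17, 1999, the deadline is extended by 238 days to January 30, 2000.
Nothing else in the chronology tolls or restarts the period.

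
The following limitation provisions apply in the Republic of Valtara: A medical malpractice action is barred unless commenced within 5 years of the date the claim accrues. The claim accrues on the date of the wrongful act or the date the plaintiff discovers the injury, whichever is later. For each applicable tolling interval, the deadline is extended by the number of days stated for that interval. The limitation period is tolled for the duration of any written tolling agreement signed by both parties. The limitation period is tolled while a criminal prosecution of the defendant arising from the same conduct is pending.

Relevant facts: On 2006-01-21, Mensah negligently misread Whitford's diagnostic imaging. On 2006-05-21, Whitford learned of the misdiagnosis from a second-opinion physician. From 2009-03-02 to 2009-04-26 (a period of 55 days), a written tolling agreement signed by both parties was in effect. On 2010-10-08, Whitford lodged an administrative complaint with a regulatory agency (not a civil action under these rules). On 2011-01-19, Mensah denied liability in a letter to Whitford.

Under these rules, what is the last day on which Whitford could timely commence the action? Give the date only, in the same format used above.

2011-07-15

Because discovery on 2006-05-21 post-dates the 2006-01-21 act, accrual under the later-of rule falls on 2006-05-21.
The untolled deadline — 5 years after 2006-05-21 — is 2011-05-21.
Because the written tolling agreement ran from 2009-03-02 to 2009-04-26, the deadline is extended by 55 days to 2011-07-15.
None of the other events listed affects the running of the period under the stated rules.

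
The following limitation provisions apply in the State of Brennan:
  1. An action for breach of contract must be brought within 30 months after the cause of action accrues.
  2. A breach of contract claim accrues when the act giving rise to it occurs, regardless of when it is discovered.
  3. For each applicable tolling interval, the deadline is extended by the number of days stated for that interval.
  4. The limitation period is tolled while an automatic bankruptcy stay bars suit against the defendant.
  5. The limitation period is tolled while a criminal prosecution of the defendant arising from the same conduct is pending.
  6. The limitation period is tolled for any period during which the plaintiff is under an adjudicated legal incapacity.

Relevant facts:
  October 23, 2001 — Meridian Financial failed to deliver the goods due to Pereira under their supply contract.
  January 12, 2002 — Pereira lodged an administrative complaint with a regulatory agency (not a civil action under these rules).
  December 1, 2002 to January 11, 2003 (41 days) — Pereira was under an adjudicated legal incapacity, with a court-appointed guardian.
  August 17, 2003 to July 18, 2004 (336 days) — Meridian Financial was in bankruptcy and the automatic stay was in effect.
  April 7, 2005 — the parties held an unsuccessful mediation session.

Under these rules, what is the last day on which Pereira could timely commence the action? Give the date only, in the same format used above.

May 5, 2005

The claim accrued on October 23, 2001, when the wrongful act occurred.
30 months from October 23, 2001 is April 23, 2004.
Because the plaintiff's legal incapacity ran from December 1, 2002 to January 11, 2003, the deadline is extended by 41 days to June 3, 2004.
The period was tolled for 336 days by the automatic bankruptcy stay (August 17, 2003 to July 18, 2004), pushing the deadline to May 5, 2005.
None of the other events listed affects the running of the period under the stated rules.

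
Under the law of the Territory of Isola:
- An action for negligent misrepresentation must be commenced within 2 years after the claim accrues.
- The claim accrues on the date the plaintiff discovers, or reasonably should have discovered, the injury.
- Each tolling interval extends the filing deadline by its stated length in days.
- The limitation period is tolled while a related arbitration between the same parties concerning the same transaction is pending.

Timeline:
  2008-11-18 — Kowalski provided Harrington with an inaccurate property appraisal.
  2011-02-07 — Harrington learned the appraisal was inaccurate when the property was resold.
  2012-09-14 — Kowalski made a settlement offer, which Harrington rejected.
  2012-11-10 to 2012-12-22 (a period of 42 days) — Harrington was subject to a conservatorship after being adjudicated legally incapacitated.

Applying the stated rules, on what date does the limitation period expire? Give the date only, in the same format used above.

The claim did not accrue until Harrington discovered the injury on 2011-02-07; the 2008-11-18 act date does not start the clock under the stated rule.
2 years from 2011-02-07 is 2013-02-07.
Although the plaintiff's incapacity ran from 2012-11-10 to 2012-12-22, the stated rules do not make that a tolling event, so it is disregarded.
Nothing else in the chronology tolls or restarts the period.

2013-02-07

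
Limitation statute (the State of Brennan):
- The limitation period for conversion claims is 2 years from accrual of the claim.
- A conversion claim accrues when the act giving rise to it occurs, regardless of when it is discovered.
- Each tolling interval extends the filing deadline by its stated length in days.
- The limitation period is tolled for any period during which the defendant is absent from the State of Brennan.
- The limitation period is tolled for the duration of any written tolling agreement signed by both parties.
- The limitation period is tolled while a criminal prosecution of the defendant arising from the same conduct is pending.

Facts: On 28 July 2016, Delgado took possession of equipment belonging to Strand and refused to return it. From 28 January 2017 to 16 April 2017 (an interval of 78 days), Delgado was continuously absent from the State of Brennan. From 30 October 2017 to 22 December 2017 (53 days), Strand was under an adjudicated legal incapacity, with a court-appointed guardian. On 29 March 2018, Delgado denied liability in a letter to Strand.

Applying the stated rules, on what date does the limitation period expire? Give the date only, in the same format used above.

14 October 2018

The claim accrued on 28 July 2016, the date of the act.
Adding the 2 years base period to 28 July 2016 gives a deadline of 28 July 2018, before any tolling.
The period was tolled for 78 days by the defendant's absence from the jurisdiction (28 January 2017 to 16 April 2017), pushing the deadline to 14 October 2018.
The plaintiff's legal incapacity from 30 October 2017 to 22 December 2017 does not toll the period, because no stated rule makes the plaintiff's incapacity a tolling event.
The other events in the timeline have no effect on the limitation period under the stated rules.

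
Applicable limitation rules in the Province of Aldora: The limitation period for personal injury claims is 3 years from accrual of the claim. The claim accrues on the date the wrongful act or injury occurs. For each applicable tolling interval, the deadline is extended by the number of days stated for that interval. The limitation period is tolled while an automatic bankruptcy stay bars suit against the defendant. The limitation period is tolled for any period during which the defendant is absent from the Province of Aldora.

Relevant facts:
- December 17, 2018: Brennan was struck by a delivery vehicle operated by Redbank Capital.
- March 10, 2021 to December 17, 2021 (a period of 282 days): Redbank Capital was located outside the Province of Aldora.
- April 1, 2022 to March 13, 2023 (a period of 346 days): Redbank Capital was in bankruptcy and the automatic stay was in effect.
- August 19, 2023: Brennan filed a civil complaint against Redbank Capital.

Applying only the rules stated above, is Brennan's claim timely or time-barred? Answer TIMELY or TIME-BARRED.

The claim accrued on December 17, 2018, when the wrongful act occurred.
3 years from December 17, 2018 is December 17, 2021.
The period was tolled for 282 days by the defendant's absence from the jurisdiction (March 10, 2021 to December 17, 2021), pushing the deadline to September 25, 2022.
Because the automatic bankruptcy stay ran from April 1, 2022 to March 13, 2023, the deadline is extended by 346 days to September 6, 2023.
Filing on August 19, 2023 beat the September 6, 2023 deadline — the action is timely.

TIMELY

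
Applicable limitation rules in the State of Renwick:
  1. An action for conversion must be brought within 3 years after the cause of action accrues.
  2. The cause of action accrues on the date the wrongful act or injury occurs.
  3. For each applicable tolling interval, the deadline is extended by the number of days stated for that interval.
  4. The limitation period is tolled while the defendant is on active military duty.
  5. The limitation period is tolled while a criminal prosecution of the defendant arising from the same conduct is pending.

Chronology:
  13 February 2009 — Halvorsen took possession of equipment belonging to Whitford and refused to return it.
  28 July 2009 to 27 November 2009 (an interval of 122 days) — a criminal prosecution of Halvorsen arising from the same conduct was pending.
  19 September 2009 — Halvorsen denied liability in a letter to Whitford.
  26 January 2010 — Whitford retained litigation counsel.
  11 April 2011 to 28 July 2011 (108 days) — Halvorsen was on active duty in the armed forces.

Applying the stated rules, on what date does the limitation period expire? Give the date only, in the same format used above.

30 September 2012

The cause of action accrued on 13 February 2009, the date of the act.
The untolled deadline — 3 years after 13 February 2009 — is 13 February 2012.
Because the pending criminal prosecution ran from 28 July 2009 to 27 November 2009, the deadline is extended by 122 days to 14 June 2012.
The period was tolled for 108 days by the defendant's active military service (11 April 2011 to 28 July 2011), pushing the deadline to 30 September 2012.
Nothing else in the chronology tolls or restarts the period.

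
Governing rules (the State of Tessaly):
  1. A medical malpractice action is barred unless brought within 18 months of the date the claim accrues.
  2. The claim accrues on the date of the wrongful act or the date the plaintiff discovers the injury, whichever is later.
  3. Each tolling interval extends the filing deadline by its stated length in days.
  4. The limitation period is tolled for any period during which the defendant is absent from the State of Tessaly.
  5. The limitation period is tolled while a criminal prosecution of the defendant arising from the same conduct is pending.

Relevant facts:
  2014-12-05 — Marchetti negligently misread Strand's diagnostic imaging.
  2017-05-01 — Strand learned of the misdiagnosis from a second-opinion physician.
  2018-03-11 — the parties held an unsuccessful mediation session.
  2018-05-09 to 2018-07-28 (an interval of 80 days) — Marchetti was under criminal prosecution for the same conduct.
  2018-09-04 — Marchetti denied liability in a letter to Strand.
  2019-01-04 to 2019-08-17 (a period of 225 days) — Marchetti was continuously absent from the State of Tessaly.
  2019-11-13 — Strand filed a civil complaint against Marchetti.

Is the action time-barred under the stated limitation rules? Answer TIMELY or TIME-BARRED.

TIME-BARRED

The claim accrued on 2017-05-01 — the later of the 2014-12-05 act and the 2017-05-01 discovery.
18 months from 2017-05-01 is 2018-11-01.
Because the pending criminal prosecution ran from 2018-05-09 to 2018-07-28, the deadline is extended by 80 days to 2019-01-20.
Because the defendant's absence from the jurisdiction ran from 2019-01-04 to 2019-08-17, the deadline is extended by 225 days to 2019-09-02.
The other events in the timeline have no effect on the limitation period under the stated rules.
The 2019-11-13 filing falls after the 2019-09-02 deadline; the claim is time-barred.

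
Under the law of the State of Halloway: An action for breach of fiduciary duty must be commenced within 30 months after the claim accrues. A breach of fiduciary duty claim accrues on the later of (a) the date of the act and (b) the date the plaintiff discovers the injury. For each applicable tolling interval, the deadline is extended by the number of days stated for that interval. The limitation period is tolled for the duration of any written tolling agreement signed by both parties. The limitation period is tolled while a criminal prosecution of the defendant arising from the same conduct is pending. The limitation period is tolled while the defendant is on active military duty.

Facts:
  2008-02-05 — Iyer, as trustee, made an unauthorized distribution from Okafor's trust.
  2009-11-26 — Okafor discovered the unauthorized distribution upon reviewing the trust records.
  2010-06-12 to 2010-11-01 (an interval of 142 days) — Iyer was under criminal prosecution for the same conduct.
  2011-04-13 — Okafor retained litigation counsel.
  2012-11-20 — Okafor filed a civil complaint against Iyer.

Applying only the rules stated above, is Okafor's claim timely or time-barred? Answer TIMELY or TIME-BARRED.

Because discovery on 2009-11-26 post-dates the 2008-02-05 act, accrual under the later-of rule falls on 2009-11-26.
The untolled deadline — 30 months after 2009-11-26 — is 2012-05-26.
Because the pending criminal prosecution ran from 2010-06-12 to 2010-11-01, the deadline is extended by 142 days to 2012-10-15.
The other events in the timeline have no effect on the limitation period under the stated rules.
Filing on 2012-11-20 missed the 2012-10-15 deadline — the action is time-barred.

TIME-BARRED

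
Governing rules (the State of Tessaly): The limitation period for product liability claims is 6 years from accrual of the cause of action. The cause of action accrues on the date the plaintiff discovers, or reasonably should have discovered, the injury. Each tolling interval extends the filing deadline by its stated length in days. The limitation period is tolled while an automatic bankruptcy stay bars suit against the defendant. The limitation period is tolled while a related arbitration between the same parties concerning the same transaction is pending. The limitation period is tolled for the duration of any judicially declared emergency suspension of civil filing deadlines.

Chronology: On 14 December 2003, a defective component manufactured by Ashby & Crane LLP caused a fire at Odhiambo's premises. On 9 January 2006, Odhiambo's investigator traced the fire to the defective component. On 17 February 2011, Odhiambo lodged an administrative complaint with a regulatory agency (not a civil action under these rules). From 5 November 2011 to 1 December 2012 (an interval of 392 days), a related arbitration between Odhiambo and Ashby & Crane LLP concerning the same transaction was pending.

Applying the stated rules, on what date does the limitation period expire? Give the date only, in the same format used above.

The claim did not accrue until Odhiambo discovered the injury on 9 January 2006; the 14 December 2003 act date does not start the clock under the stated rule.
6 years from 9 January 2006 is 9 January 2012.
The period was tolled for 392 days by the pending related arbitration (5 November 2011 to 1 December 2012), pushing the deadline to 4 February 2013.
The other events in the timeline have no effect on the limitation period under the stated rules.

4 February 2013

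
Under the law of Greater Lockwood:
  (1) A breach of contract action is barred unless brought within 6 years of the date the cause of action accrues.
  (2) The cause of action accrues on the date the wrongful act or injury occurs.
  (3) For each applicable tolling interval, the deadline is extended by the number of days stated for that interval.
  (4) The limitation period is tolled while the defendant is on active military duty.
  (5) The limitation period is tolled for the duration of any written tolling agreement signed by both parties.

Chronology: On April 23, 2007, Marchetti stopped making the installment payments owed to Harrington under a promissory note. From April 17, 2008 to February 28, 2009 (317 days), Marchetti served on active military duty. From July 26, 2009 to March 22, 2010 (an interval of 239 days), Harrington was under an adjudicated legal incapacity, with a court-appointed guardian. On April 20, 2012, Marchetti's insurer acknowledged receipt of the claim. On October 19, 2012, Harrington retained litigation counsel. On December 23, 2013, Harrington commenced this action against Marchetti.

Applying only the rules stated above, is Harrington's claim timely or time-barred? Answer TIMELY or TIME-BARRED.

The limitation period began to run on April 23, 2007.
6 years from April 23, 2007 is April 23, 2013.
Because the defendant's active military service ran from April 17, 2008 to February 28, 2009, the deadline is extended by 317 days to March 6, 2014.
The plaintiff's legal incapacity from July 26, 2009 to March 22, 2010 does not toll the period, because no stated rule makes the plaintiff's incapacity a tolling event.
The other events in the timeline have no effect on the limitation period under the stated rules.
Filing on December 23, 2013 beat the March 6, 2014 deadline — the action is timely.

TIMELY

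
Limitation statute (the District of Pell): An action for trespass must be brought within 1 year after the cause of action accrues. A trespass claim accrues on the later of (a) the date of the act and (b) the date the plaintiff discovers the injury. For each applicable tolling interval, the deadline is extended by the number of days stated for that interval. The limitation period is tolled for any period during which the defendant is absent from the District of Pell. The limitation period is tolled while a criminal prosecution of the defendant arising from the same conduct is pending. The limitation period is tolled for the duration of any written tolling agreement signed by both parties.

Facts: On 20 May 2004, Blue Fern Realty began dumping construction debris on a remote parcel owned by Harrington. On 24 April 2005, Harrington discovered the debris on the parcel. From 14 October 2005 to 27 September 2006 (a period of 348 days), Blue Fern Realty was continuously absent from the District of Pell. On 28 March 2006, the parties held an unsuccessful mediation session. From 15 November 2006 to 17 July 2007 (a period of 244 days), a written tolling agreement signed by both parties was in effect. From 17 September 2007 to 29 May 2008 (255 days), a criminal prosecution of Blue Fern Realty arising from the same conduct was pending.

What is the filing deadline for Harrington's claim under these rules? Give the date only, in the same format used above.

18 August 2008

Taking the later of the act (20 May 2004) and discovery (24 April 2005), the claim accrued on 24 April 2005.
Adding the 1 year base period to 24 April 2005 gives a deadline of 24 April 2006, before any tolling.
The period was tolled for 348 days by the defendant's absence from the jurisdiction (14 October 2005 to 27 September 2006), pushing the deadline to 7 April 2007.
Because the written tolling agreement ran from 15 November 2006 to 17 July 2007, the deadline is extended by 244 days to 7 December 2007.
Because the pending criminal prosecution ran from 17 September 2007 to 29 May 2008, the deadline is extended by 255 days to 18 August 2008.
Nothing else in the chronology tolls or restarts the period.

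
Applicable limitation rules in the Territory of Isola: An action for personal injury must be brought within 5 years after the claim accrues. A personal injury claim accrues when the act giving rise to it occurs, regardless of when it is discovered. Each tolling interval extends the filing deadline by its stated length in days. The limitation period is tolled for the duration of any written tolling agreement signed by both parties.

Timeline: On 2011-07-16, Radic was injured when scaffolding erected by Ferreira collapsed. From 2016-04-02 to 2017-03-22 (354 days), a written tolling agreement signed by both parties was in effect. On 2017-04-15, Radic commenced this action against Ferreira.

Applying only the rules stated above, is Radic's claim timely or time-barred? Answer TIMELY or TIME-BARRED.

TIMELY

The claim accrued on 2011-07-16, when the wrongful act occurred.
Adding the 5 years base period to 2011-07-16 gives a deadline of 2016-07-16, before any tolling.
The period was tolled for 354 days by the written tolling agreement (2016-04-02 to 2017-03-22), pushing the deadline to 2017-07-05.
Filing on 2017-04-15 beat the 2017-07-05 deadline — the action is timely.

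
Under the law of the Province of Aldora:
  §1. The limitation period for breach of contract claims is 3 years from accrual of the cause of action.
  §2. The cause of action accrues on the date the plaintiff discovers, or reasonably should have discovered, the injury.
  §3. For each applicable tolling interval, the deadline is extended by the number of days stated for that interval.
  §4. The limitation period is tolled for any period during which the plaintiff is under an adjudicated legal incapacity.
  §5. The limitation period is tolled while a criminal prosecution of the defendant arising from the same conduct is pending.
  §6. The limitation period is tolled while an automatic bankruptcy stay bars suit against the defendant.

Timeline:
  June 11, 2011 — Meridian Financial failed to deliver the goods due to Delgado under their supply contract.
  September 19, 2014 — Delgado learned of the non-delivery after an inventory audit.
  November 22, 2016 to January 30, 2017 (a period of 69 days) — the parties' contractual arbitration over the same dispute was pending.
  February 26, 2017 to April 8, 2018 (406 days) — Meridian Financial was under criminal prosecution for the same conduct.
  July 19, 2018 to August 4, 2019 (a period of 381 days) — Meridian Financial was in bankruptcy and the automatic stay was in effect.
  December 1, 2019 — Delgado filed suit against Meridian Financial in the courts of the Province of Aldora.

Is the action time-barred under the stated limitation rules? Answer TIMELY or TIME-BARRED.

Accrual is tied to discovery, so the period began on September 19, 2014 rather than on June 11, 2011 when the act occurred.
The untolled deadline — 3 years after September 19, 2014 — is September 19, 2017.
Because the pending criminal prosecution ran from February 26, 2017 to April 8, 2018, the deadline is extended by 406 days to October 30, 2018.
The period was tolled for 381 days by the automatic bankruptcy stay (July 19, 2018 to August 4, 2019), pushing the deadline to November 15, 2019.
Although a pending arbitration ran from November 22, 2016 to January 30, 2017, the stated rules do not make that a tolling event, so it is disregarded.
The December 1, 2019 filing falls after the November 15, 2019 deadline; the claim is time-barred.

TIME-BARRED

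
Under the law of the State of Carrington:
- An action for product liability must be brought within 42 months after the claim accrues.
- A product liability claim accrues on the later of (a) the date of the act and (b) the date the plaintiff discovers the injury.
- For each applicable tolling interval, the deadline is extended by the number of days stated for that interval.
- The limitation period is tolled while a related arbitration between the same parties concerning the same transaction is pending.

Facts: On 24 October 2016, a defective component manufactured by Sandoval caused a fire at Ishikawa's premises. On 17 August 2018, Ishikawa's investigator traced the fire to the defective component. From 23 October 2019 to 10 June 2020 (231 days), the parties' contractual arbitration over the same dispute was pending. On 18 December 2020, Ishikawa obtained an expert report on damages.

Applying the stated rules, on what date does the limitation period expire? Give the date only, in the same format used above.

6 October 2022

Because discovery on 17 August 2018 post-dates the 24 October 2016 act, accrual under the later-of rule falls on 17 August 2018.
42 months from 17 August 2018 is 17 February 2022.
The pending related arbitration from 23 October 2019 to 10 June 2020 tolled the period for 231 days, extending the deadline to 6 October 2022.
Nothing else in the chronology tolls or restarts the period.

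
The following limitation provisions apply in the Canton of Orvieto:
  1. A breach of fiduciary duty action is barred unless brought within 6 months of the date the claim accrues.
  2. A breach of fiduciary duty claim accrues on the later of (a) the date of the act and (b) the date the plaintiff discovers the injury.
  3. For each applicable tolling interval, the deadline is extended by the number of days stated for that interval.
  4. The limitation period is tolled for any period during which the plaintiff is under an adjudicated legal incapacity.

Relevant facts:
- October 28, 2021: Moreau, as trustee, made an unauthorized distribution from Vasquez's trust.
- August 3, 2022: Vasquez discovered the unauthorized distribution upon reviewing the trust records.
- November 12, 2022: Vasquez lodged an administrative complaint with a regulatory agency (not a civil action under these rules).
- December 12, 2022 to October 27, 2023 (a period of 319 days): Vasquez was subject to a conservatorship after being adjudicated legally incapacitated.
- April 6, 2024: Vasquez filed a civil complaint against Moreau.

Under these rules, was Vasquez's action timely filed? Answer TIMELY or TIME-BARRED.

Taking the later of the act (October 28, 2021) and discovery (August 3, 2022), the claim accrued on August 3, 2022.
The untolled deadline — 6 months after August 3, 2022 — is February 3, 2023.
Because the plaintiff's legal incapacity ran from December 12, 2022 to October 27, 2023, the deadline is extended by 319 days to December 19, 2023.
The other events in the timeline have no effect on the limitation period under the stated rules.
The April 6, 2024 filing falls after the December 19, 2023 deadline; the claim is time-barred.

TIME-BARRED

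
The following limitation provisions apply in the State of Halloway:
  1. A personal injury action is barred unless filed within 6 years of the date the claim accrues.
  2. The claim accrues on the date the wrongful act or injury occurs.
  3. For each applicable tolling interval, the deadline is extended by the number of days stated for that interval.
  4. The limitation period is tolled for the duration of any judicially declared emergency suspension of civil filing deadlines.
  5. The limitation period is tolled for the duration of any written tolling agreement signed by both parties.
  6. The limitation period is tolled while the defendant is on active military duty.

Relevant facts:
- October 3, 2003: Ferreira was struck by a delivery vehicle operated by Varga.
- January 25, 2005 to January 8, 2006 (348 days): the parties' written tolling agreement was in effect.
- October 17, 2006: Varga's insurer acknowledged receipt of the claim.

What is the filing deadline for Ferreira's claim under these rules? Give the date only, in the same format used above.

September 16, 2010

The claim accrued on October 3, 2003, the date of the act.
Adding the 6 years base period to October 3, 2003 gives a deadline of October 3, 2009, before any tolling.
Because the written tolling agreement ran from January 25, 2005 to January 8, 2006, the deadline is extended by 348 days to September 16, 2010.
None of the other events listed affects the running of the period under the stated rules.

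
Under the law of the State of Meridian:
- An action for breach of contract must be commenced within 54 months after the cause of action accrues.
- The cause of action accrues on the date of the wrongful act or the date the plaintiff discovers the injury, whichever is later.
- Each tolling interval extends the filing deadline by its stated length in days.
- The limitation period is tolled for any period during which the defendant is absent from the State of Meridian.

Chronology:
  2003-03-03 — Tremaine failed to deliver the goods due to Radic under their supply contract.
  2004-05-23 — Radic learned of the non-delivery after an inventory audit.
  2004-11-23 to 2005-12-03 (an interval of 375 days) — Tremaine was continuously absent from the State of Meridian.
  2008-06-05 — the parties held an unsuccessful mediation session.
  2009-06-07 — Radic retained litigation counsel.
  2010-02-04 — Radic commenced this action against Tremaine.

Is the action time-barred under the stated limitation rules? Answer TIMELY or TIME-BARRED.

The claim accrued on 2004-05-23 — the later of the 2003-03-03 act and the 2004-05-23 discovery.
54 months from 2004-05-23 is 2008-11-23.
The period was tolled for 375 days by the defendant's absence from the jurisdiction (2004-11-23 to 2005-12-03), pushing the deadline to 2009-12-03.
None of the other events listed affects the running of the period under the stated rules.
Radic filed on 2010-02-04, after the 2009-12-03 deadline, so the action is time-barred.

TIME-BARRED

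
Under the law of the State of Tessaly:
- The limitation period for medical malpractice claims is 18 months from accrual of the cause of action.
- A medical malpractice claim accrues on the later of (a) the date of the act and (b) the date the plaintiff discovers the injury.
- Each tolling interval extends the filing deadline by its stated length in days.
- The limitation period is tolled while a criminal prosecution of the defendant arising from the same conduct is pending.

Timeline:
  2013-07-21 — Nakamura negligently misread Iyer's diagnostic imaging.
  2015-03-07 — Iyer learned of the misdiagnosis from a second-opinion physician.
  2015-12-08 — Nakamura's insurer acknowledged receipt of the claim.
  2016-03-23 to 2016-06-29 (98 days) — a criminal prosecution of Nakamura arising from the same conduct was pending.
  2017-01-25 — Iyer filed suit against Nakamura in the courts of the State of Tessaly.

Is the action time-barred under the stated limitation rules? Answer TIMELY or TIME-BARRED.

TIME-BARRED

Because discovery on 2015-03-07 post-dates the 2013-07-21 act, accrual under the later-of rule falls on 2015-03-07.
18 months from 2015-03-07 is 2016-09-07.
The period was tolled for 98 days by the pending criminal prosecution (2016-03-23 to 2016-06-29), pushing the deadline to 2016-12-14.
None of the other events listed affects the running of the period under the stated rules.
Filing on 2017-01-25 missed the 2016-12-14 deadline — the action is time-barred.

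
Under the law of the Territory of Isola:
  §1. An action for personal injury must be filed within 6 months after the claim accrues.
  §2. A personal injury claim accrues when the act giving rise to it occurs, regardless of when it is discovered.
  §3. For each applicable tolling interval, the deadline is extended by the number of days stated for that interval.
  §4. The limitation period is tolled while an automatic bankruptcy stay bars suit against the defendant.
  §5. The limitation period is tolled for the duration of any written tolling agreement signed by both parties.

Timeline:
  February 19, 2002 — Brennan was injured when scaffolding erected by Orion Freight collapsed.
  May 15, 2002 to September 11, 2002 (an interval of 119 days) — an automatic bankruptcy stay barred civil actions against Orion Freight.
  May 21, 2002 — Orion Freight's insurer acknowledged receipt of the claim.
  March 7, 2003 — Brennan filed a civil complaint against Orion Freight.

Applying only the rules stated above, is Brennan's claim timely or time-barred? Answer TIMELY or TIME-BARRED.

TIME-BARRED

The claim accrued on February 19, 2002, when the wrongful act occurred.
The untolled deadline — 6 months after February 19, 2002 — is August 19, 2002.
The automatic bankruptcy stay from May 15, 2002 to September 11, 2002 tolled the period for 119 days, extending the deadline to December 16, 2002.
The other events in the timeline have no effect on the limitation period under the stated rules.
Filing on March 7, 2003 missed the December 16, 2002 deadline — the action is time-barred.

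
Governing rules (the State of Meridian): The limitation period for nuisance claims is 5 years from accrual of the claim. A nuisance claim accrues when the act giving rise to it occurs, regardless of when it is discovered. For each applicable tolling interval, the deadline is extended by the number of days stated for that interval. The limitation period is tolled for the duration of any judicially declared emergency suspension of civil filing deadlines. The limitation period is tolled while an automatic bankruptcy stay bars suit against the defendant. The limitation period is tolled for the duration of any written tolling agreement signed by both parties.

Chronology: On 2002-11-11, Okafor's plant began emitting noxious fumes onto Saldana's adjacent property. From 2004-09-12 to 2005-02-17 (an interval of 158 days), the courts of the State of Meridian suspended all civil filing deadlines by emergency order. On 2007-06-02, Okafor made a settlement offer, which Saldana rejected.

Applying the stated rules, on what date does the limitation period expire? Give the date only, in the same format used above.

The limitation period began to run on 2002-11-11.
The untolled deadline — 5 years after 2002-11-11 — is 2007-11-11.
Because the emergency suspension of filing deadlines ran from 2004-09-12 to 2005-02-17, the deadline is extended by 158 days to 2008-04-17.
None of the other events listed affects the running of the period under the stated rules.

2008-04-17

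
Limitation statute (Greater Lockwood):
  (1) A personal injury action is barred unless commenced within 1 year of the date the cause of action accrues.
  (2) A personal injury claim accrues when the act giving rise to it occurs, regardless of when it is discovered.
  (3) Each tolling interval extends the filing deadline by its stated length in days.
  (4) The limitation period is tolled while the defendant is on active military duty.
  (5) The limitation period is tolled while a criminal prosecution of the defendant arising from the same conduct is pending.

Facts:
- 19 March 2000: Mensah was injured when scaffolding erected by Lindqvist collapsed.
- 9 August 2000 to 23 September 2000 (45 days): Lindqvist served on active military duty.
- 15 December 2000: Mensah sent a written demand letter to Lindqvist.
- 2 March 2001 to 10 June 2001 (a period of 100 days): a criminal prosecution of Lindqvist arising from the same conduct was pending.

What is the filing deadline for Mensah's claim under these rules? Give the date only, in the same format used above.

The cause of action accrued on 19 March 2000, the date of the act.
Adding the 1 year base period to 19 March 2000 gives a deadline of 19 March 2001, before any tolling.
The defendant's active military service from 9 August 2000 to 23 September 2000 tolled the period for 45 days, extending the deadline to 3 May 2001.
Because the pending criminal prosecution ran from 2 March 2001 to 10 June 2001, the deadline is extended by 100 days to 11 August 2001.
None of the other events listed affects the running of the period under the stated rules.

11 August 2001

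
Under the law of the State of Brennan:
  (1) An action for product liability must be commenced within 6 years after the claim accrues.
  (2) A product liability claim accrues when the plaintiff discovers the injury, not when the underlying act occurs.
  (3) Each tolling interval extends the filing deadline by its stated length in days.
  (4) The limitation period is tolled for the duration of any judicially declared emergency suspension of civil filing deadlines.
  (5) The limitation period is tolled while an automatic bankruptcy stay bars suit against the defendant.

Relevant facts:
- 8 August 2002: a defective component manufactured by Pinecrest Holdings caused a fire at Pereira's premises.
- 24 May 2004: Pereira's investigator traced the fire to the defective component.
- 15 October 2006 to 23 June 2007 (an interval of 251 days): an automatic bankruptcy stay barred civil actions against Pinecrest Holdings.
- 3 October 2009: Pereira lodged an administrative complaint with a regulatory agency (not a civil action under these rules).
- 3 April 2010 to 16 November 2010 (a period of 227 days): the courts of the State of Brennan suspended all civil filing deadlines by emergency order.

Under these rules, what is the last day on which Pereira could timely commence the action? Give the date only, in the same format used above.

14 September 2011

Under the discovery rule, the claim accrued on 24 May 2004, when Pereira discovered the injury — not on the 8 August 2002 date of the underlying act.
The untolled deadline — 6 years after 24 May 2004 — is 24 May 2010.
The automatic bankruptcy stay from 15 October 2006 to 23 June 2007 tolled the period for 251 days, extending the deadline to 30 January 2011.
The period was tolled for 227 days by the emergency suspension of filing deadlines (3 April 2010 to 16 November 2010), pushing the deadline to 14 September 2011.
Nothing else in the chronology tolls or restarts the period.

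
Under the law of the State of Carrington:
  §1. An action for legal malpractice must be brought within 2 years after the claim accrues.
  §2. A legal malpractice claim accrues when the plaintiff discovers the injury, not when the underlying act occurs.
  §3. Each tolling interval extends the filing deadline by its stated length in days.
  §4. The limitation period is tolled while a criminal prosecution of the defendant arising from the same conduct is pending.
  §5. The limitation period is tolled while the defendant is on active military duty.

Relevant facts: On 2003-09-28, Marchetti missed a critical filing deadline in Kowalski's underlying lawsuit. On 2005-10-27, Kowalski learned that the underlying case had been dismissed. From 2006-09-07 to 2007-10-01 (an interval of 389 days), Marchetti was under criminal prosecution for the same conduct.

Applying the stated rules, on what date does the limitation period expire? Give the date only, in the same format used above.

The claim did not accrue until Kowalski discovered the injury on 2005-10-27; the 2003-09-28 act date does not start the clock under the stated rule.
The untolled deadline — 2 years after 2005-10-27 — is 2007-10-27.
The period was tolled for 389 days by the pending criminal prosecution (2006-09-07 to 2007-10-01), pushing the deadline to 2008-11-19.

2008-11-19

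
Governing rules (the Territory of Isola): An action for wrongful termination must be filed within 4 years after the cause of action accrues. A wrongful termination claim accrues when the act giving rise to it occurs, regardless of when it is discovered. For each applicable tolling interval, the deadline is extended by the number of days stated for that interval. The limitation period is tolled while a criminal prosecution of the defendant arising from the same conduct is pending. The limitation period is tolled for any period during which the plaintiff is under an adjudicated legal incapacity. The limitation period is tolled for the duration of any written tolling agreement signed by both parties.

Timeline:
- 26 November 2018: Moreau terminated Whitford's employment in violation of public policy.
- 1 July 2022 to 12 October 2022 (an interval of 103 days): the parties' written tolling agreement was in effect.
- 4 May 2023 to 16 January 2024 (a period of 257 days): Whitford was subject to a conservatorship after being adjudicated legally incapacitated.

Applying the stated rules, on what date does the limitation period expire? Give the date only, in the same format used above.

The cause of action accrued on 26 November 2018, the date of the act.
The untolled deadline — 4 years after 26 November 2018 — is 26 November 2022.
Because the written tolling agreement ran from 1 July 2022 to 12 October 2022, the deadline is extended by 103 days to 9 March 2023.
The plaintiff's legal incapacity starting 4 May 2023 came too late — the period had run on 9 March 2023 — and so does not extend the deadline.

9 March 2023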